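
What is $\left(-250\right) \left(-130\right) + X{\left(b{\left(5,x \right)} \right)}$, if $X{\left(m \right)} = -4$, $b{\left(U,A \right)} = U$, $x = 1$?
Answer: $32496$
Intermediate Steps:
$\left(-250\right) \left(-130\right) + X{\left(b{\left(5,x \right)} \right)} = \left(-250\right) \left(-130\right) - 4 = 32500 - 4 = 32496$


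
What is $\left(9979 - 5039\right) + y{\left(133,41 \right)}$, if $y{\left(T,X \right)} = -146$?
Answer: $4794$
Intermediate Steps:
$\left(9979 - 5039\right) + y{\left(133,41 \right)} = \left(9979 - 5039\right) - 146 = 4940 - 146 = 4794$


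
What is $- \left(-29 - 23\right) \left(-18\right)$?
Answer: $-936$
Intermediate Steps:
$- \left(-29 - 23\right) \left(-18\right) = - \left(-52\right) \left(-18\right) = \left(-1\right) 936 = -936$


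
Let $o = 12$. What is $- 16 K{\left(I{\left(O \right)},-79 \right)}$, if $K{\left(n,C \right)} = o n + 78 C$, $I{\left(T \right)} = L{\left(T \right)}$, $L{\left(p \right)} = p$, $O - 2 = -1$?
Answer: $98400$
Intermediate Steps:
$O = 1$ ($O = 2 - 1 = 1$)
$I{\left(T \right)} = T$
$K{\left(n,C \right)} = 12 n + 78 C$
$- 16 K{\left(I{\left(O \right)},-79 \right)} = - 16 \left(12 \cdot 1 + 78 \left(-79\right)\right) = - 16 \left(12 - 6162\right) = \left(-16\right) \left(-6150\right) = 98400$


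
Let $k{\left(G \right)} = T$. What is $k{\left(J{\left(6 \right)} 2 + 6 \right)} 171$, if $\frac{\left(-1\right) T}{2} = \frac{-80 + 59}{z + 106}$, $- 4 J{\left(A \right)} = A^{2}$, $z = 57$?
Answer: $\frac{7182}{163} \approx 44.061$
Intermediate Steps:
$J{\left(A \right)} = - \frac{A^{2}}{4}$
$T = \frac{42}{163}$ ($T = - 2 \frac{-80 + 59}{57 + 106} = - 2 \left(- \frac{21}{163}\right) = - 2 \left(\left(-21\right) \frac{1}{163}\right) = \left(-2\right) \left(- \frac{21}{163}\right) = \frac{42}{163} \approx 0.25767$)
$k{\left(G \right)} = \frac{42}{163}$
$k{\left(J{\left(6 \right)} 2 + 6 \right)} 171 = \frac{42}{163} \cdot 171 = \frac{7182}{163}$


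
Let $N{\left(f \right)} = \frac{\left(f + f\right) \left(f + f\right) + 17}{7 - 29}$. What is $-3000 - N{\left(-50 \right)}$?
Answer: $- \frac{55983}{22} \approx -2544.7$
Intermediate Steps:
$N{\left(f \right)} = - \frac{17}{22} - \frac{2 f^{2}}{11}$ ($N{\left(f \right)} = \frac{2 f 2 f + 17}{-22} = \left(4 f^{2} + 17\right) \left(- \frac{1}{22}\right) = \left(17 + 4 f^{2}\right) \left(- \frac{1}{22}\right) = - \frac{17}{22} - \frac{2 f^{2}}{11}$)
$-3000 - N{\left(-50 \right)} = -3000 - \left(- \frac{17}{22} - \frac{2 \left(-50\right)^{2}}{11}\right) = -3000 - \left(- \frac{17}{22} - \frac{5000}{11}\right) = -3000 - - \frac{10017}{22} = -3000 + \frac{10017}{22} = - \frac{55983}{22}$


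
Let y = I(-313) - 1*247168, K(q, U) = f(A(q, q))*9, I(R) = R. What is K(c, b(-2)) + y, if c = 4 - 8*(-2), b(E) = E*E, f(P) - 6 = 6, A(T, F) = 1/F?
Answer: -247373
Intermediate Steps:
A(T, F) = 1/F
f(P) = 12 (f(P) = 6 + 6 = 12)
b(E) = E²
c = 20 (c = 4 + 16 = 20)
K(q, U) = 108 (K(q, U) = 12*9 = 108)
y = -247481 (y = -313 - 1*247168 = -313 - 247168 = -247481)
K(c, b(-2)) + y = 108 - 247481 = -247373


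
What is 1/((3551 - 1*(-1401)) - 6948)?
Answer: -1/1996 ≈ -0.00050100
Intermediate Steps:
1/((3551 - 1*(-1401)) - 6948) = 1/((3551 + 1401) - 6948) = 1/(4952 - 6948) = 1/(-1996) = -1/1996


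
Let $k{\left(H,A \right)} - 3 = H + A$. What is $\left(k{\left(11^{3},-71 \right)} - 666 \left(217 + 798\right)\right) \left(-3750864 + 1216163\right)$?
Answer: $1710231201627$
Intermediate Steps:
$k{\left(H,A \right)} = 3 + A + H$ ($k{\left(H,A \right)} = 3 + \left(H + A\right) = 3 + \left(A + H\right) = 3 + A + H$)
$\left(k{\left(11^{3},-71 \right)} - 666 \left(217 + 798\right)\right) \left(-3750864 + 1216163\right) = \left(\left(3 - 71 + 11^{3}\right) - 666 \left(217 + 798\right)\right) \left(-3750864 + 1216163\right) = \left(\left(3 - 71 + 1331\right) - 675990\right) \left(-2534701\right) = \left(1263 - 675990\right) \left(-2534701\right) = \left(-674727\right) \left(-2534701\right) = 1710231201627$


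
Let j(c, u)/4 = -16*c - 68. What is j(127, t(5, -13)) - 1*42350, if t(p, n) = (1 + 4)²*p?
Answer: -50750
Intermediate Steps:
t(p, n) = 25*p (t(p, n) = 5²*p = 25*p)
j(c, u) = -272 - 64*c (j(c, u) = 4*(-16*c - 68) = 4*(-68 - 16*c) = -272 - 64*c)
j(127, t(5, -13)) - 1*42350 = (-272 - 64*127) - 1*42350 = (-272 - 8128) - 42350 = -8400 - 42350 = -50750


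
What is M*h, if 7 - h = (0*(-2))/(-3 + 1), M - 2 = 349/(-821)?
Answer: 9051/821 ≈ 11.024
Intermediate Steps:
M = 1293/821 (M = 2 + 349/(-821) = 2 + 349*(-1/821) = 2 - 349/821 = 1293/821 ≈ 1.5749)
h = 7 (h = 7 - 0*(-2)/(-3 + 1) = 7 - 0/(-2) = 7 - 0*(-1)/2 = 7 - 1*0 = 7 + 0 = 7)
M*h = (1293/821)*7 = 9051/821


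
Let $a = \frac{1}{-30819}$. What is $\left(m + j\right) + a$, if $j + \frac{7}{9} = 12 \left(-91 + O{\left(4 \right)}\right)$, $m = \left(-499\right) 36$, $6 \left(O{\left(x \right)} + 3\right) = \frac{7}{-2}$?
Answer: $- \frac{1765908157}{92457} \approx -19100.0$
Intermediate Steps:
$O{\left(x \right)} = - \frac{43}{12}$ ($O{\left(x \right)} = -3 + \frac{7 \frac{1}{-2}}{6} = -3 + \frac{7 \left(- \frac{1}{2}\right)}{6} = -3 + \frac{1}{6} \left(- \frac{7}{2}\right) = -3 - \frac{7}{12} = - \frac{43}{12}$)
$a = - \frac{1}{30819} \approx -3.2448 \cdot 10^{-5}$
$m = -17964$
$j = - \frac{10222}{9}$ ($j = - \frac{7}{9} + 12 \left(-91 - \frac{43}{12}\right) = - \frac{7}{9} + 12 \left(- \frac{1135}{12}\right) = - \frac{7}{9} - 1135 = - \frac{10222}{9} \approx -1135.8$)
$\left(m + j\right) + a = \left(-17964 - \frac{10222}{9}\right) - \frac{1}{30819} = - \frac{171898}{9} - \frac{1}{30819} = - \frac{1765908157}{92457}$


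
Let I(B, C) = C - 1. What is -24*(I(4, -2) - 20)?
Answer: 552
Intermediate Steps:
I(B, C) = -1 + C
-24*(I(4, -2) - 20) = -24*((-1 - 2) - 20) = -24*(-3 - 20) = -24*(-23) = 552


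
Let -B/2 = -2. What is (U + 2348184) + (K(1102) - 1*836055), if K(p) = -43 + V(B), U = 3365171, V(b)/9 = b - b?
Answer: 4877257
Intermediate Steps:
B = 4 (B = -2*(-2) = 4)
V(b) = 0 (V(b) = 9*(b - b) = 9*0 = 0)
K(p) = -43 (K(p) = -43 + 0 = -43)
(U + 2348184) + (K(1102) - 1*836055) = (3365171 + 2348184) + (-43 - 1*836055) = 5713355 + (-43 - 836055) = 5713355 - 836098 = 4877257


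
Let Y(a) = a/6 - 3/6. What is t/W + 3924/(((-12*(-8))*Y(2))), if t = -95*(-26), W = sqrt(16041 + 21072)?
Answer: -981/4 + 2470*sqrt(37113)/37113 ≈ -232.43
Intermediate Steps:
W = sqrt(37113) ≈ 192.65
Y(a) = -1/2 + a/6 (Y(a) = a*(1/6) - 3*1/6 = a/6 - 1/2 = -1/2 + a/6)
t = 2470
t/W + 3924/(((-12*(-8))*Y(2))) = 2470/(sqrt(37113)) + 3924/(((-12*(-8))*(-1/2 + (1/6)*2))) = 2470*(sqrt(37113)/37113) + 3924/((96*(-1/2 + 1/3))) = 2470*sqrt(37113)/37113 + 3924/((96*(-1/6))) = 2470*sqrt(37113)/37113 + 3924/(-16) = 2470*sqrt(37113)/37113 + 3924*(-1/16) = 2470*sqrt(37113)/37113 - 981/4 = -981/4 + 2470*sqrt(37113)/37113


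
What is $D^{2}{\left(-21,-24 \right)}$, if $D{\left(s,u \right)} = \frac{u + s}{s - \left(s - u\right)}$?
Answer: $\frac{225}{64} \approx 3.5156$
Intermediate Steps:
$D{\left(s,u \right)} = \frac{s + u}{u}$
$D^{2}{\left(-21,-24 \right)} = \left(\frac{-21 - 24}{-24}\right)^{2} = \left(\left(- \frac{1}{24}\right) \left(-45\right)\right)^{2} = \left(\frac{15}{8}\right)^{2} = \frac{225}{64}$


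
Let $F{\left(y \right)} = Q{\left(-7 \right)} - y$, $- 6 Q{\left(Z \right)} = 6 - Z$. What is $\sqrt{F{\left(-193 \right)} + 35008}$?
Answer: $\frac{\sqrt{1267158}}{6} \approx 187.61$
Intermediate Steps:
$Q{\left(Z \right)} = -1 + \frac{Z}{6}$ ($Q{\left(Z \right)} = - \frac{6 - Z}{6} = -1 + \frac{Z}{6}$)
$F{\left(y \right)} = - \frac{13}{6} - y$ ($F{\left(y \right)} = \left(-1 + \frac{1}{6} \left(-7\right)\right) - y = \left(-1 - \frac{7}{6}\right) - y = - \frac{13}{6} - y$)
$\sqrt{F{\left(-193 \right)} + 35008} = \sqrt{\left(- \frac{13}{6} - -193\right) + 35008} = \sqrt{\left(- \frac{13}{6} + 193\right) + 35008} = \sqrt{\frac{1145}{6} + 35008} = \sqrt{\frac{211193}{6}} = \frac{\sqrt{1267158}}{6}$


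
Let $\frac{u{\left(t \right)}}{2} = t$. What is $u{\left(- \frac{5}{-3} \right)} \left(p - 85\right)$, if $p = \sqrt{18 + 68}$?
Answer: $- \frac{850}{3} + \frac{10 \sqrt{86}}{3} \approx -252.42$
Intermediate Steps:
$u{\left(t \right)} = 2 t$
$p = \sqrt{86} \approx 9.2736$
$u{\left(- \frac{5}{-3} \right)} \left(p - 85\right) = 2 \left(- \frac{5}{-3}\right) \left(\sqrt{86} - 85\right) = 2 \left(\left(-5\right) \left(- \frac{1}{3}\right)\right) \left(-85 + \sqrt{86}\right) = 2 \cdot \frac{5}{3} \left(-85 + \sqrt{86}\right) = \frac{10 \left(-85 + \sqrt{86}\right)}{3} = - \frac{850}{3} + \frac{10 \sqrt{86}}{3}$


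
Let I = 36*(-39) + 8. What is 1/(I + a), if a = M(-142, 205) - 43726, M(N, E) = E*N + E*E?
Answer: -1/32207 ≈ -3.1049e-5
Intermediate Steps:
M(N, E) = E² + E*N (M(N, E) = E*N + E² = E² + E*N)
a = -30811 (a = 205*(205 - 142) - 43726 = 205*63 - 43726 = 12915 - 43726 = -30811)
I = -1396 (I = -1404 + 8 = -1396)
1/(I + a) = 1/(-1396 - 30811) = 1/(-32207) = -1/32207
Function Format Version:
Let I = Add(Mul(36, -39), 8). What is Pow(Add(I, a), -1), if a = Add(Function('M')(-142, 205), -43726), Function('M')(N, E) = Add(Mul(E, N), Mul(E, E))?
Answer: Rational(-1, 32207) ≈ -3.1049e-5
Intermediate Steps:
Function('M')(N, E) = Add(Pow(E, 2), Mul(E, N)) (Function('M')(N, E) = Add(Mul(E, N), Pow(E, 2)) = Add(Pow(E, 2), Mul(E, N)))
a = -30811 (a = Add(Mul(205, Add(205, -142)), -43726) = Add(Mul(205, 63), -43726) = Add(12915, -43726) = -30811)
I = -1396 (I = Add(-1404, 8) = -1396)
Pow(Add(I, a), -1) = Pow(Add(-1396, -30811), -1) = Pow(-32207, -1) = Rational(-1, 32207)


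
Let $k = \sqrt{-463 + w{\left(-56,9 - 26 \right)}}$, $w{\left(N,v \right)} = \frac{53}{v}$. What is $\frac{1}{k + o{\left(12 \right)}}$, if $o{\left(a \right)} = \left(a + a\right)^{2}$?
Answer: $\frac{2448}{1412029} - \frac{i \sqrt{33677}}{2824058} \approx 0.0017337 - 6.4982 \cdot 10^{-5} i$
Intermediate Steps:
$o{\left(a \right)} = 4 a^{2}$ ($o{\left(a \right)} = \left(2 a\right)^{2} = 4 a^{2}$)
$k = \frac{2 i \sqrt{33677}}{17}$ ($k = \sqrt{-463 + \frac{53}{9 - 26}} = \sqrt{-463 + \frac{53}{-17}} = \sqrt{-463 + 53 \left(- \frac{1}{17}\right)} = \sqrt{-463 - \frac{53}{17}} = \sqrt{- \frac{7924}{17}} = \frac{2 i \sqrt{33677}}{17} \approx 21.59 i$)
$\frac{1}{k + o{\left(12 \right)}} = \frac{1}{\frac{2 i \sqrt{33677}}{17} + 4 \cdot 12^{2}} = \frac{1}{\frac{2 i \sqrt{33677}}{17} + 4 \cdot 144} = \frac{1}{\frac{2 i \sqrt{33677}}{17} + 576} = \frac{1}{576 + \frac{2 i \sqrt{33677}}{17}}$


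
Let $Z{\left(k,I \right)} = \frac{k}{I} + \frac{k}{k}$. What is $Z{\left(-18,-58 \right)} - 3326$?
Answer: $- \frac{96416}{29} \approx -3324.7$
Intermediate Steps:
$Z{\left(k,I \right)} = 1 + \frac{k}{I}$ ($Z{\left(k,I \right)} = \frac{k}{I} + 1 = 1 + \frac{k}{I}$)
$Z{\left(-18,-58 \right)} - 3326 = \frac{-58 - 18}{-58} - 3326 = \left(- \frac{1}{58}\right) \left(-76\right) - 3326 = \frac{38}{29} - 3326 = - \frac{96416}{29}$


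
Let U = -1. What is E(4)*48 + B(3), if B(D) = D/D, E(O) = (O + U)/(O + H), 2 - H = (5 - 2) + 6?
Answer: -47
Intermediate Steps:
H = -7 (H = 2 - ((5 - 2) + 6) = 2 - (3 + 6) = 2 - 1*9 = 2 - 9 = -7)
E(O) = (-1 + O)/(-7 + O) (E(O) = (O - 1)/(O - 7) = (-1 + O)/(-7 + O))
B(D) = 1
E(4)*48 + B(3) = ((-1 + 4)/(-7 + 4))*48 + 1 = (3/(-3))*48 + 1 = -⅓*3*48 + 1 = -1*48 + 1 = -48 + 1 = -47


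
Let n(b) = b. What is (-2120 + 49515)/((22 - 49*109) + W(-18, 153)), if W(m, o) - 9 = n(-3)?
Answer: -47395/5313 ≈ -8.9206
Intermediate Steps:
W(m, o) = 6 (W(m, o) = 9 - 3 = 6)
(-2120 + 49515)/((22 - 49*109) + W(-18, 153)) = (-2120 + 49515)/((22 - 49*109) + 6) = 47395/((22 - 5341) + 6) = 47395/(-5319 + 6) = 47395/(-5313) = 47395*(-1/5313) = -47395/5313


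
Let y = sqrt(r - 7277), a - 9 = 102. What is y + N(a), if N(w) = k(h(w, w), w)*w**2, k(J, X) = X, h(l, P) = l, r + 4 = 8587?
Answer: 1367631 + sqrt(1306) ≈ 1.3677e+6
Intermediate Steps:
r = 8583 (r = -4 + 8587 = 8583)
a = 111 (a = 9 + 102 = 111)
N(w) = w**3 (N(w) = w*w**2 = w**3)
y = sqrt(1306) (y = sqrt(8583 - 7277) = sqrt(1306) ≈ 36.139)
y + N(a) = sqrt(1306) + 111**3 = sqrt(1306) + 1367631 = 1367631 + sqrt(1306)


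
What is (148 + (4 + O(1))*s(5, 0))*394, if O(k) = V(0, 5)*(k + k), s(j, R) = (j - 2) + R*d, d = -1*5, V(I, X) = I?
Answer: 63040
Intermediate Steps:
d = -5
s(j, R) = -2 + j - 5*R (s(j, R) = (j - 2) + R*(-5) = (-2 + j) - 5*R = -2 + j - 5*R)
O(k) = 0 (O(k) = 0*(k + k) = 0*(2*k) = 0)
(148 + (4 + O(1))*s(5, 0))*394 = (148 + (4 + 0)*(-2 + 5 - 5*0))*394 = (148 + 4*(-2 + 5 + 0))*394 = (148 + 4*3)*394 = (148 + 12)*394 = 160*394 = 63040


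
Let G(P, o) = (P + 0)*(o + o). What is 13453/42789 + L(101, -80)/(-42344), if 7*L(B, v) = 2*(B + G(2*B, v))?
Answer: 3372407203/6341500956 ≈ 0.53180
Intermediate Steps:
G(P, o) = 2*P*o (G(P, o) = P*(2*o) = 2*P*o)
L(B, v) = 2*B/7 + 8*B*v/7 (L(B, v) = (2*(B + 2*(2*B)*v))/7 = (2*(B + 4*B*v))/7 = (2*B + 8*B*v)/7 = 2*B/7 + 8*B*v/7)
13453/42789 + L(101, -80)/(-42344) = 13453/42789 + ((2/7)*101*(1 + 4*(-80)))/(-42344) = 13453*(1/42789) + ((2/7)*101*(1 - 320))*(-1/42344) = 13453/42789 + ((2/7)*101*(-319))*(-1/42344) = 13453/42789 - 64438/7*(-1/42344) = 13453/42789 + 32219/148204 = 3372407203/6341500956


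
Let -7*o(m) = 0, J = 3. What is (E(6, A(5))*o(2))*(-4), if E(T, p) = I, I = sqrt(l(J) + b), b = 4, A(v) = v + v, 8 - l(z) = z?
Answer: 0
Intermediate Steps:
l(z) = 8 - z
o(m) = 0 (o(m) = -1/7*0 = 0)
A(v) = 2*v
I = 3 (I = sqrt((8 - 1*3) + 4) = sqrt((8 - 3) + 4) = sqrt(5 + 4) = sqrt(9) = 3)
E(T, p) = 3
(E(6, A(5))*o(2))*(-4) = (3*0)*(-4) = 0*(-4) = 0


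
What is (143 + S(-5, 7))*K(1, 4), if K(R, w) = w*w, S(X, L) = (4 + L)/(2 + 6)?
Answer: 2310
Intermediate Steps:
S(X, L) = ½ + L/8 (S(X, L) = (4 + L)/8 = (4 + L)*(⅛) = ½ + L/8)
K(R, w) = w²
(143 + S(-5, 7))*K(1, 4) = (143 + (½ + (⅛)*7))*4² = (143 + (½ + 7/8))*16 = (143 + 11/8)*16 = (1155/8)*16 = 2310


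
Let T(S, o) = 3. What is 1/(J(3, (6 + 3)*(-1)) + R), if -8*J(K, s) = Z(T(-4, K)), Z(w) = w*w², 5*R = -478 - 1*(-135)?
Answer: -40/2879 ≈ -0.013894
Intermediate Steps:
R = -343/5 (R = (-478 - 1*(-135))/5 = (-478 + 135)/5 = (⅕)*(-343) = -343/5 ≈ -68.600)
Z(w) = w³
J(K, s) = -27/8 (J(K, s) = -⅛*3³ = -⅛*27 = -27/8)
1/(J(3, (6 + 3)*(-1)) + R) = 1/(-27/8 - 343/5) = 1/(-2879/40) = -40/2879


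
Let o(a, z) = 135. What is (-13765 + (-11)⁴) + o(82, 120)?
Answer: 1011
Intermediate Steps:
(-13765 + (-11)⁴) + o(82, 120) = (-13765 + (-11)⁴) + 135 = (-13765 + 14641) + 135 = 876 + 135 = 1011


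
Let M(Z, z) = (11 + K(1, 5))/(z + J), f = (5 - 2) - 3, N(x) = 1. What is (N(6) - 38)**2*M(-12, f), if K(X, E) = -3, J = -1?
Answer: -10952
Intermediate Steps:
f = 0 (f = 3 - 3 = 0)
M(Z, z) = 8/(-1 + z) (M(Z, z) = (11 - 3)/(z - 1) = 8/(-1 + z))
(N(6) - 38)**2*M(-12, f) = (1 - 38)**2*(8/(-1 + 0)) = (-37)**2*(8/(-1)) = 1369*(8*(-1)) = 1369*(-8) = -10952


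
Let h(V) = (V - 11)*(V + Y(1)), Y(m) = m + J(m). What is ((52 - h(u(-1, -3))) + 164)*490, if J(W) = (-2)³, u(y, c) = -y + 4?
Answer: 99960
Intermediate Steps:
u(y, c) = 4 - y
J(W) = -8
Y(m) = -8 + m (Y(m) = m - 8 = -8 + m)
h(V) = (-11 + V)*(-7 + V) (h(V) = (V - 11)*(V + (-8 + 1)) = (-11 + V)*(V - 7) = (-11 + V)*(-7 + V))
((52 - h(u(-1, -3))) + 164)*490 = ((52 - (77 + (4 - 1*(-1))² - 18*(4 - 1*(-1)))) + 164)*490 = ((52 - (77 + (4 + 1)² - 18*(4 + 1))) + 164)*490 = ((52 - (77 + 5² - 18*5)) + 164)*490 = ((52 - (77 + 25 - 90)) + 164)*490 = ((52 - 1*12) + 164)*490 = ((52 - 12) + 164)*490 = (40 + 164)*490 = 204*490 = 99960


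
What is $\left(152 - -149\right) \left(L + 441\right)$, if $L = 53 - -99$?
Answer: $178493$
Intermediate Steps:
$L = 152$ ($L = 53 + 99 = 152$)
$\left(152 - -149\right) \left(L + 441\right) = \left(152 - -149\right) \left(152 + 441\right) = \left(152 + 149\right) 593 = 301 \cdot 593 = 178493$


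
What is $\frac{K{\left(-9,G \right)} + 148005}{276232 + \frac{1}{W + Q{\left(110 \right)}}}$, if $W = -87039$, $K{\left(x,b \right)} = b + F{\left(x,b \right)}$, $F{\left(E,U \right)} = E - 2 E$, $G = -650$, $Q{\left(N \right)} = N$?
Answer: $\frac{1830029308}{3430367361} \approx 0.53348$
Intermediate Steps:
$F{\left(E,U \right)} = - E$
$K{\left(x,b \right)} = b - x$
$\frac{K{\left(-9,G \right)} + 148005}{276232 + \frac{1}{W + Q{\left(110 \right)}}} = \frac{\left(-650 - -9\right) + 148005}{276232 + \frac{1}{-87039 + 110}} = \frac{\left(-650 + 9\right) + 148005}{276232 + \frac{1}{-86929}} = \frac{-641 + 148005}{276232 - \frac{1}{86929}} = \frac{147364}{\frac{24012571527}{86929}} = 147364 \cdot \frac{86929}{24012571527} = \frac{1830029308}{3430367361}$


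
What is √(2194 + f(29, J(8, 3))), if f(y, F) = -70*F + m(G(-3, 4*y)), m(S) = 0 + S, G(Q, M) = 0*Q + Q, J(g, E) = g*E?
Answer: √511 ≈ 22.605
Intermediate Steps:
J(g, E) = E*g
G(Q, M) = Q (G(Q, M) = 0 + Q = Q)
m(S) = S
f(y, F) = -3 - 70*F (f(y, F) = -70*F - 3 = -3 - 70*F)
√(2194 + f(29, J(8, 3))) = √(2194 + (-3 - 210*8)) = √(2194 + (-3 - 70*24)) = √(2194 + (-3 - 1680)) = √(2194 - 1683) = √511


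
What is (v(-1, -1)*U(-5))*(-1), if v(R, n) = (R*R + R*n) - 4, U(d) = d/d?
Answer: 2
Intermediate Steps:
U(d) = 1
v(R, n) = -4 + R² + R*n (v(R, n) = (R² + R*n) - 4 = -4 + R² + R*n)
(v(-1, -1)*U(-5))*(-1) = ((-4 + (-1)² - 1*(-1))*1)*(-1) = ((-4 + 1 + 1)*1)*(-1) = -2*1*(-1) = -2*(-1) = 2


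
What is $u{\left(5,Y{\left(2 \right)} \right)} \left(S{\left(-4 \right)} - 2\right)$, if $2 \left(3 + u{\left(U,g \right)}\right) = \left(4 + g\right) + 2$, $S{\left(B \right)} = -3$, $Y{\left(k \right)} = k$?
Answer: $-5$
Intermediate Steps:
$u{\left(U,g \right)} = \frac{g}{2}$ ($u{\left(U,g \right)} = -3 + \frac{\left(4 + g\right) + 2}{2} = -3 + \frac{6 + g}{2} = -3 + \left(3 + \frac{g}{2}\right) = \frac{g}{2}$)
$u{\left(5,Y{\left(2 \right)} \right)} \left(S{\left(-4 \right)} - 2\right) = \frac{1}{2} \cdot 2 \left(-3 - 2\right) = 1 \left(-5\right) = -5$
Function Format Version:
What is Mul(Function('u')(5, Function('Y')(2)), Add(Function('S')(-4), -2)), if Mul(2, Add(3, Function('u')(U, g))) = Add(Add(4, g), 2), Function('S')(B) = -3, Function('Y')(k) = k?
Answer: -5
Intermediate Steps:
Function('u')(U, g) = Mul(Rational(1, 2), g) (Function('u')(U, g) = Add(-3, Mul(Rational(1, 2), Add(Add(4, g), 2))) = Add(-3, Mul(Rational(1, 2), Add(6, g))) = Add(-3, Add(3, Mul(Rational(1, 2), g))) = Mul(Rational(1, 2), g))
Mul(Function('u')(5, Function('Y')(2)), Add(Function('S')(-4), -2)) = Mul(Mul(Rational(1, 2), 2), Add(-3, -2)) = Mul(1, -5) = -5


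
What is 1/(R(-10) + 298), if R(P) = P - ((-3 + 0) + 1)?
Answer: 1/290 ≈ 0.0034483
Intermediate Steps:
R(P) = 2 + P (R(P) = P - (-3 + 1) = P - 1*(-2) = P + 2 = 2 + P)
1/(R(-10) + 298) = 1/((2 - 10) + 298) = 1/(-8 + 298) = 1/290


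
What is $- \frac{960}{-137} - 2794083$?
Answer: $- \frac{382788411}{137} \approx -2.7941 \cdot 10^{6}$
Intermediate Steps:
$- \frac{960}{-137} - 2794083 = \left(-960\right) \left(- \frac{1}{137}\right) - 2794083 = \frac{960}{137} - 2794083 = - \frac{382788411}{137}$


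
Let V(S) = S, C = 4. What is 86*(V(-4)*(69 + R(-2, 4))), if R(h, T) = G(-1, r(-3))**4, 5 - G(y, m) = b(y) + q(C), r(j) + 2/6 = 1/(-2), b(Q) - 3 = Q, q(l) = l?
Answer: -24080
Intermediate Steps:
b(Q) = 3 + Q
r(j) = -5/6 (r(j) = -1/3 + 1/(-2) = -1/3 - 1/2 = -5/6)
G(y, m) = -2 - y (G(y, m) = 5 - ((3 + y) + 4) = 5 - (7 + y) = 5 + (-7 - y) = -2 - y)
R(h, T) = 1 (R(h, T) = (-2 - 1*(-1))**4 = (-2 + 1)**4 = (-1)**4 = 1)
86*(V(-4)*(69 + R(-2, 4))) = 86*(-4*(69 + 1)) = 86*(-4*70) = 86*(-280) = -24080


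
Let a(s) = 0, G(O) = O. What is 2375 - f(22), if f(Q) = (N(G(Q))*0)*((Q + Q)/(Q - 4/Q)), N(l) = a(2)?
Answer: 2375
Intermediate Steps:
N(l) = 0
f(Q) = 0 (f(Q) = (0*0)*((Q + Q)/(Q - 4/Q)) = 0*((2*Q)/(Q - 4/Q)) = 0*(2*Q/(Q - 4/Q)) = 0)
2375 - f(22) = 2375 - 1*0 = 2375 + 0 = 2375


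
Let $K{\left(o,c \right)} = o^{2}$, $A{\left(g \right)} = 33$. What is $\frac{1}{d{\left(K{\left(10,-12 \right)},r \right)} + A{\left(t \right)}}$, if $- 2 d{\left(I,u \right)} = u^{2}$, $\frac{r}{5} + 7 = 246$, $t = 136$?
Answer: $- \frac{2}{1427959} \approx -1.4006 \cdot 10^{-6}$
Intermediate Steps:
$r = 1195$ ($r = -35 + 5 \cdot 246 = -35 + 1230 = 1195$)
$d{\left(I,u \right)} = - \frac{u^{2}}{2}$
$\frac{1}{d{\left(K{\left(10,-12 \right)},r \right)} + A{\left(t \right)}} = \frac{1}{- \frac{1195^{2}}{2} + 33} = \frac{1}{\left(- \frac{1}{2}\right) 1428025 + 33} = \frac{1}{- \frac{1428025}{2} + 33} = \frac{1}{- \frac{1427959}{2}} = - \frac{2}{1427959}$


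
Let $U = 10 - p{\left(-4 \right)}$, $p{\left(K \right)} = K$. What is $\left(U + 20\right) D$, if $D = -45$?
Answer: $-1530$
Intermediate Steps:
$U = 14$ ($U = 10 - -4 = 10 + 4 = 14$)
$\left(U + 20\right) D = \left(14 + 20\right) \left(-45\right) = 34 \left(-45\right) = -1530$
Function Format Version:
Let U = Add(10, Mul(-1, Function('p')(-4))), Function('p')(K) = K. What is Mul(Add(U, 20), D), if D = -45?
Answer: -1530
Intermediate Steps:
U = 14 (U = Add(10, Mul(-1, -4)) = Add(10, 4) = 14)
Mul(Add(U, 20), D) = Mul(Add(14, 20), -45) = Mul(34, -45) = -1530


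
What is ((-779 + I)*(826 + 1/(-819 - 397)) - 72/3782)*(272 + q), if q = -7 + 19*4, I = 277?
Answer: -5244102180933/37088 ≈ -1.4140e+8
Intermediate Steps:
q = 69 (q = -7 + 76 = 69)
((-779 + I)*(826 + 1/(-819 - 397)) - 72/3782)*(272 + q) = ((-779 + 277)*(826 + 1/(-819 - 397)) - 72/3782)*(272 + 69) = (-502*(826 + 1/(-1216)) - 72*1/3782)*341 = (-502*(826 - 1/1216) - 36/1891)*341 = (-502*1004415/1216 - 36/1891)*341 = (-252108165/608 - 36/1891)*341 = -476736561903/1149728*341 = -5244102180933/37088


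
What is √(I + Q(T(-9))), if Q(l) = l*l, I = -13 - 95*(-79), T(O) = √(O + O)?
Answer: √7474 ≈ 86.452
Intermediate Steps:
T(O) = √2*√O (T(O) = √(2*O) = √2*√O)
I = 7492 (I = -13 + 7505 = 7492)
Q(l) = l²
√(I + Q(T(-9))) = √(7492 + (√2*√(-9))²) = √(7492 + (√2*(3*I))²) = √(7492 + (3*I*√2)²) = √(7492 - 18) = √7474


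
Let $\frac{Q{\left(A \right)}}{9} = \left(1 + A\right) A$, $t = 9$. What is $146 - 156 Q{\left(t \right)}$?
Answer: $-126214$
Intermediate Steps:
$Q{\left(A \right)} = 9 A \left(1 + A\right)$ ($Q{\left(A \right)} = 9 \left(1 + A\right) A = 9 A \left(1 + A\right)$)
$146 - 156 Q{\left(t \right)} = 146 - 156 \cdot 9 \cdot 9 \left(1 + 9\right) = 146 - 156 \cdot 9 \cdot 9 \cdot 10 = 146 - 126360 = -126214$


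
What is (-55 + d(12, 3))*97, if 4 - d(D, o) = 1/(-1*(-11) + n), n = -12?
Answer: -4850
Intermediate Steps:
d(D, o) = 5 (d(D, o) = 4 - 1/(-1*(-11) - 12) = 4 - 1/(11 - 12) = 4 - 1/(-1) = 4 - 1*(-1) = 4 + 1 = 5)
(-55 + d(12, 3))*97 = (-55 + 5)*97 = -50*97 = -4850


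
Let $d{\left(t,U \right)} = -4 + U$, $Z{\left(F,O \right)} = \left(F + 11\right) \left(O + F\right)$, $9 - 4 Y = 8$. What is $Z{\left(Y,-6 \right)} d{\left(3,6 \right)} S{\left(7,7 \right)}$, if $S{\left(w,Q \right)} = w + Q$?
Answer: $- \frac{7245}{4} \approx -1811.3$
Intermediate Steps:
$S{\left(w,Q \right)} = Q + w$
$Y = \frac{1}{4}$ ($Y = \frac{9}{4} - 2 = \frac{1}{4} \approx 0.25$)
$Z{\left(F,O \right)} = \left(11 + F\right) \left(F + O\right)$
$Z{\left(Y,-6 \right)} d{\left(3,6 \right)} S{\left(7,7 \right)} = \left(\left(\frac{1}{4}\right)^{2} + 11 \cdot \frac{1}{4} + 11 \left(-6\right) + \frac{1}{4} \left(-6\right)\right) \left(-4 + 6\right) \left(7 + 7\right) = \left(\frac{1}{16} + \frac{11}{4} - 66 - \frac{3}{2}\right) 2 \cdot 14 = \left(- \frac{1035}{16}\right) 2 \cdot 14 = \left(- \frac{1035}{8}\right) 14 = - \frac{7245}{4}$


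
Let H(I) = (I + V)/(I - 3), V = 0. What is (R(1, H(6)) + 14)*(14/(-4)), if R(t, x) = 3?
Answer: -119/2 ≈ -59.500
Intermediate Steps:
H(I) = I/(-3 + I) (H(I) = (I + 0)/(I - 3) = I/(-3 + I))
(R(1, H(6)) + 14)*(14/(-4)) = (3 + 14)*(14/(-4)) = 17*(14*(-¼)) = 17*(-7/2) = -119/2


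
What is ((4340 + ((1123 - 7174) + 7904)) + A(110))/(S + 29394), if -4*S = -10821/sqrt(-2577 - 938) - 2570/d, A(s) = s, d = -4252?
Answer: 47095086268698479880/219627032417617762631 + 1233108285477552*I*sqrt(3515)/219627032417617762631 ≈ 0.21443 + 0.00033287*I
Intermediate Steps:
S = -1285/8504 - 10821*I*sqrt(3515)/14060 (S = -(-10821/sqrt(-2577 - 938) - 2570/(-4252))/4 = -(-10821*(-I*sqrt(3515)/3515) - 2570*(-1/4252))/4 = -(-10821*(-I*sqrt(3515)/3515) + 1285/2126)/4 = -(-(-10821)*I*sqrt(3515)/3515 + 1285/2126)/4 = -(10821*I*sqrt(3515)/3515 + 1285/2126)/4 = -(1285/2126 + 10821*I*sqrt(3515)/3515)/4 = -1285/8504 - 10821*I*sqrt(3515)/14060 ≈ -0.15111 - 45.629*I)
((4340 + ((1123 - 7174) + 7904)) + A(110))/(S + 29394) = ((4340 + ((1123 - 7174) + 7904)) + 110)/((-1285/8504 - 10821*I*sqrt(3515)/14060) + 29394) = ((4340 + (-6051 + 7904)) + 110)/(249965291/8504 - 10821*I*sqrt(3515)/14060) = ((4340 + 1853) + 110)/(249965291/8504 - 10821*I*sqrt(3515)/14060) = (6193 + 110)/(249965291/8504 - 10821*I*sqrt(3515)/14060) = 6303/(249965291/8504 - 10821*I*sqrt(3515)/14060)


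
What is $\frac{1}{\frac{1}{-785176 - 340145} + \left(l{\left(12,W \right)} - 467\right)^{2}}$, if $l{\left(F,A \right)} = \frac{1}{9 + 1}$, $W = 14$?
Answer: $\frac{112532100}{24531503783981} \approx 4.5873 \cdot 10^{-6}$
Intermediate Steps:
$l{\left(F,A \right)} = \frac{1}{10}$
$\frac{1}{\frac{1}{-785176 - 340145} + \left(l{\left(12,W \right)} - 467\right)^{2}} = \frac{1}{\frac{1}{-785176 - 340145} + \left(\frac{1}{10} - 467\right)^{2}} = \frac{1}{\frac{1}{-1125321} + \left(- \frac{4669}{10}\right)^{2}} = \frac{1}{- \frac{1}{1125321} + \frac{21799561}{100}} = \frac{1}{\frac{24531503783981}{112532100}} = \frac{112532100}{24531503783981}$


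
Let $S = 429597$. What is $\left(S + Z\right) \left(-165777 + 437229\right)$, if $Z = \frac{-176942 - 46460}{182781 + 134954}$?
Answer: $\frac{37052595211788636}{317735} \approx 1.1661 \cdot 10^{11}$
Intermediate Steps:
$Z = - \frac{223402}{317735} \approx -0.70311$
$\left(S + Z\right) \left(-165777 + 437229\right) = \left(429597 - \frac{223402}{317735}\right) \left(-165777 + 437229\right) = \frac{136497779393}{317735} \cdot 271452 = \frac{37052595211788636}{317735}$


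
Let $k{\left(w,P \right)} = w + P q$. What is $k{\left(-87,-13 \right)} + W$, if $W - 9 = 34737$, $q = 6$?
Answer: $34581$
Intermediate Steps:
$k{\left(w,P \right)} = w + 6 P$ ($k{\left(w,P \right)} = w + P 6 = w + 6 P$)
$W = 34746$ ($W = 9 + 34737 = 34746$)
$k{\left(-87,-13 \right)} + W = \left(-87 + 6 \left(-13\right)\right) + 34746 = \left(-87 - 78\right) + 34746 = -165 + 34746 = 34581$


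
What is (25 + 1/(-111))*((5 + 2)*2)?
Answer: 38836/111 ≈ 349.87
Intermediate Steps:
(25 + 1/(-111))*((5 + 2)*2) = (25 - 1/111)*(7*2) = (2774/111)*14 = 38836/111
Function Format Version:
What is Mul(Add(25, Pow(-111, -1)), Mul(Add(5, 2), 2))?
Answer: Rational(38836, 111) ≈ 349.87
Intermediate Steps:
Mul(Add(25, Pow(-111, -1)), Mul(Add(5, 2), 2)) = Mul(Add(25, Rational(-1, 111)), Mul(7, 2)) = Mul(Rational(2774, 111), 14) = Rational(38836, 111)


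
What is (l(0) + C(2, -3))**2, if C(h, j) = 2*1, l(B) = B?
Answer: 4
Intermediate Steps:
C(h, j) = 2
(l(0) + C(2, -3))**2 = (0 + 2)**2 = 2**2 = 4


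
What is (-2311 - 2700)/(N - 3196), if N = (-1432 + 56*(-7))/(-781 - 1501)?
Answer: 5717551/3645724 ≈ 1.5683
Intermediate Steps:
N = 912/1141 (N = (-1432 - 392)/(-2282) = -1824*(-1/2282) = 912/1141 ≈ 0.79930)
(-2311 - 2700)/(N - 3196) = (-2311 - 2700)/(912/1141 - 3196) = -5011/(-3645724/1141) = -5011*(-1141/3645724) = 5717551/3645724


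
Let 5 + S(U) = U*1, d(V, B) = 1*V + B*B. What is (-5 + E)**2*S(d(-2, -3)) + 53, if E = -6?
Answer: 295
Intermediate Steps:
d(V, B) = V + B**2
S(U) = -5 + U (S(U) = -5 + U*1 = -5 + U)
(-5 + E)**2*S(d(-2, -3)) + 53 = (-5 - 6)**2*(-5 + (-2 + (-3)**2)) + 53 = (-11)**2*(-5 + (-2 + 9)) + 53 = 121*(-5 + 7) + 53 = 121*2 + 53 = 242 + 53 = 295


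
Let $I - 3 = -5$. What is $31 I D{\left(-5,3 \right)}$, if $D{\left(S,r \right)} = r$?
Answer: $-186$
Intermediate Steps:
$I = -2$ ($I = 3 - 5 = -2$)
$31 I D{\left(-5,3 \right)} = 31 \left(-2\right) 3 = \left(-62\right) 3 = -186$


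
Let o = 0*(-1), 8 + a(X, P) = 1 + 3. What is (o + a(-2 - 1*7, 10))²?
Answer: 16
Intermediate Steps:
a(X, P) = -4 (a(X, P) = -8 + (1 + 3) = -8 + 4 = -4)
o = 0
(o + a(-2 - 1*7, 10))² = (0 - 4)² = (-4)² = 16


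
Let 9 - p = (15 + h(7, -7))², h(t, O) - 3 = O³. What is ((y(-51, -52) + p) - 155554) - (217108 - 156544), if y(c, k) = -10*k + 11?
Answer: -321203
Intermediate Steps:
y(c, k) = 11 - 10*k
h(t, O) = 3 + O³
p = -105616 (p = 9 - (15 + (3 + (-7)³))² = 9 - (15 + (3 - 343))² = 9 - (15 - 340)² = 9 - 1*(-325)² = 9 - 1*105625 = 9 - 105625 = -105616)
((y(-51, -52) + p) - 155554) - (217108 - 156544) = (((11 - 10*(-52)) - 105616) - 155554) - (217108 - 156544) = (((11 + 520) - 105616) - 155554) - 1*60564 = ((531 - 105616) - 155554) - 60564 = (-105085 - 155554) - 60564 = -260639 - 60564 = -321203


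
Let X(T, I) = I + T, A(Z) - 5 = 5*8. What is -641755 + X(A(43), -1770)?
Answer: -643480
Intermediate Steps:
A(Z) = 45 (A(Z) = 5 + 5*8 = 5 + 40 = 45)
-641755 + X(A(43), -1770) = -641755 + (-1770 + 45) = -641755 - 1725 = -643480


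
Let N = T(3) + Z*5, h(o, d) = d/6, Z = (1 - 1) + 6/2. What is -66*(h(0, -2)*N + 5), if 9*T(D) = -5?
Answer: -110/9 ≈ -12.222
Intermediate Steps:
Z = 3 (Z = 0 + 6*(½) = 0 + 3 = 3)
T(D) = -5/9 (T(D) = (⅑)*(-5) = -5/9)
h(o, d) = d/6 (h(o, d) = d*(⅙) = d/6)
N = 130/9 (N = -5/9 + 3*5 = -5/9 + 15 = 130/9 ≈ 14.444)
-66*(h(0, -2)*N + 5) = -66*(((⅙)*(-2))*(130/9) + 5) = -66*(-⅓*130/9 + 5) = -66*(-130/27 + 5) = -66*5/27 = -110/9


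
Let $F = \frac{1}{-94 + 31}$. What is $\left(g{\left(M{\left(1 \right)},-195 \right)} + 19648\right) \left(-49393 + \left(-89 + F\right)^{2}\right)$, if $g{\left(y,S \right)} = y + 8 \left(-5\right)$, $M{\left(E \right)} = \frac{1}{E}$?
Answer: $- \frac{3227467919177}{3969} \approx -8.1317 \cdot 10^{8}$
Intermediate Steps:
$g{\left(y,S \right)} = -40 + y$ ($g{\left(y,S \right)} = y - 40 = -40 + y$)
$F = - \frac{1}{63}$ ($F = \frac{1}{-63} = - \frac{1}{63} \approx -0.015873$)
$\left(g{\left(M{\left(1 \right)},-195 \right)} + 19648\right) \left(-49393 + \left(-89 + F\right)^{2}\right) = \left(\left(-40 + 1^{-1}\right) + 19648\right) \left(-49393 + \left(-89 - \frac{1}{63}\right)^{2}\right) = \left(\left(-40 + 1\right) + 19648\right) \left(-49393 + \left(- \frac{5608}{63}\right)^{2}\right) = \left(-39 + 19648\right) \left(-49393 + \frac{31449664}{3969}\right) = 19609 \left(- \frac{164591153}{3969}\right) = - \frac{3227467919177}{3969}$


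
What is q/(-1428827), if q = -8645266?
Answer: 8645266/1428827 ≈ 6.0506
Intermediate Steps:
q/(-1428827) = -8645266/(-1428827) = -8645266*(-1/1428827) = 8645266/1428827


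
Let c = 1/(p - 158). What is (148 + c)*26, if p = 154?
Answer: 7683/2 ≈ 3841.5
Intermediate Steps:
c = -¼ (c = 1/(154 - 158) = 1/(-4) = -¼ ≈ -0.25000)
(148 + c)*26 = (148 - ¼)*26 = (591/4)*26 = 7683/2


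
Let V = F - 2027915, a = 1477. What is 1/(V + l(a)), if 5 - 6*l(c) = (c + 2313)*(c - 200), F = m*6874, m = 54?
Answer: -2/4926713 ≈ -4.0595e-7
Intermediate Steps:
F = 371196 (F = 54*6874 = 371196)
l(c) = ⅚ - (-200 + c)*(2313 + c)/6 (l(c) = ⅚ - (c + 2313)*(c - 200)/6 = ⅚ - (2313 + c)*(-200 + c)/6 = ⅚ - (-200 + c)*(2313 + c)/6)
V = -1656719 (V = 371196 - 2027915 = -1656719)
1/(V + l(a)) = 1/(-1656719 + (462605/6 - 2113/6*1477 - ⅙*1477²)) = 1/(-1656719 + (462605/6 - 3120901/6 - ⅙*2181529)) = 1/(-1656719 + (462605/6 - 3120901/6 - 2181529/6)) = 1/(-1656719 - 1613275/2) = 1/(-4926713/2) = -2/4926713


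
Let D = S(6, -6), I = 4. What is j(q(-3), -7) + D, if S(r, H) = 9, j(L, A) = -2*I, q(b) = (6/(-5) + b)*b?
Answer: 1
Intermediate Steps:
q(b) = b*(-6/5 + b) (q(b) = (6*(-⅕) + b)*b = (-6/5 + b)*b = b*(-6/5 + b))
j(L, A) = -8 (j(L, A) = -2*4 = -8)
D = 9
j(q(-3), -7) + D = -8 + 9 = 1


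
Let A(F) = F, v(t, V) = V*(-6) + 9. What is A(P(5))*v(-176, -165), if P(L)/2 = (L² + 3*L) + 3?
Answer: 85914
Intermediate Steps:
v(t, V) = 9 - 6*V (v(t, V) = -6*V + 9 = 9 - 6*V)
P(L) = 6 + 2*L² + 6*L (P(L) = 2*((L² + 3*L) + 3) = 2*(3 + L² + 3*L) = 6 + 2*L² + 6*L)
A(P(5))*v(-176, -165) = (6 + 2*5² + 6*5)*(9 - 6*(-165)) = (6 + 2*25 + 30)*(9 + 990) = (6 + 50 + 30)*999 = 86*999 = 85914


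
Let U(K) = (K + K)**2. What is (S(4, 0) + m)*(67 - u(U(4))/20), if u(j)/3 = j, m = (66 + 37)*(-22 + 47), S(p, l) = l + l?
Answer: 147805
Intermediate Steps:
S(p, l) = 2*l
U(K) = 4*K**2 (U(K) = (2*K)**2 = 4*K**2)
m = 2575 (m = 103*25 = 2575)
u(j) = 3*j
(S(4, 0) + m)*(67 - u(U(4))/20) = (2*0 + 2575)*(67 - 3*(4*4**2)/20) = (0 + 2575)*(67 - 3*(4*16)/20) = 2575*(67 - 3*64/20) = 2575*(67 - 192/20) = 2575*(67 - 1*48/5) = 2575*(67 - 48/5) = 2575*(287/5) = 147805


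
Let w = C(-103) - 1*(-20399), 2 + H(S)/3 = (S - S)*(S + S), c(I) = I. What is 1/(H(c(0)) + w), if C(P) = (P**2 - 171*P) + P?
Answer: 1/48512 ≈ 2.0613e-5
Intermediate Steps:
H(S) = -6 (H(S) = -6 + 3*((S - S)*(S + S)) = -6 + 3*(0*(2*S)) = -6 + 3*0 = -6 + 0 = -6)
C(P) = P**2 - 170*P
w = 48518 (w = -103*(-170 - 103) - 1*(-20399) = -103*(-273) + 20399 = 28119 + 20399 = 48518)
1/(H(c(0)) + w) = 1/(-6 + 48518) = 1/48512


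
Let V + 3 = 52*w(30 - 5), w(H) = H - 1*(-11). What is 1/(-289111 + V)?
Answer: -1/287242 ≈ -3.4814e-6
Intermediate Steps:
w(H) = 11 + H (w(H) = H + 11 = 11 + H)
V = 1869 (V = -3 + 52*(11 + (30 - 5)) = -3 + 52*(11 + 25) = -3 + 52*36 = -3 + 1872 = 1869)
1/(-289111 + V) = 1/(-289111 + 1869) = 1/(-287242) = -1/287242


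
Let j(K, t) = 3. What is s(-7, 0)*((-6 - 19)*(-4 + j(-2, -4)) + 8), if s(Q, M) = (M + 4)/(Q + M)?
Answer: -132/7 ≈ -18.857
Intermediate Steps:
s(Q, M) = (4 + M)/(M + Q)
s(-7, 0)*((-6 - 19)*(-4 + j(-2, -4)) + 8) = ((4 + 0)/(0 - 7))*((-6 - 19)*(-4 + 3) + 8) = (4/(-7))*(-25*(-1) + 8) = (-⅐*4)*(25 + 8) = -4/7*33 = -132/7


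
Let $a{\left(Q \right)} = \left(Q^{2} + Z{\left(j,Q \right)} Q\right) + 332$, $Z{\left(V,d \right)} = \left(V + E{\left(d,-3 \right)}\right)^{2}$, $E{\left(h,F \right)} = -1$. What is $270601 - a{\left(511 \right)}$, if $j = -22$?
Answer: $-261171$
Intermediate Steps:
$Z{\left(V,d \right)} = \left(-1 + V\right)^{2}$ ($Z{\left(V,d \right)} = \left(V - 1\right)^{2} = \left(-1 + V\right)^{2}$)
$a{\left(Q \right)} = 332 + Q^{2} + 529 Q$ ($a{\left(Q \right)} = \left(Q^{2} + \left(-1 - 22\right)^{2} Q\right) + 332 = \left(Q^{2} + \left(-23\right)^{2} Q\right) + 332 = \left(Q^{2} + 529 Q\right) + 332 = 332 + Q^{2} + 529 Q$)
$270601 - a{\left(511 \right)} = 270601 - \left(332 + 511^{2} + 529 \cdot 511\right) = 270601 - \left(332 + 261121 + 270319\right) = 270601 - 531772 = -261171$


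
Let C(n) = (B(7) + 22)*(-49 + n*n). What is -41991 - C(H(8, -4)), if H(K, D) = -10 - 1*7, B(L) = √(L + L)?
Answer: -47271 - 240*√14 ≈ -48169.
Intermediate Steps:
B(L) = √2*√L (B(L) = √(2*L) = √2*√L)
H(K, D) = -17 (H(K, D) = -10 - 7 = -17)
C(n) = (-49 + n²)*(22 + √14) (C(n) = (√2*√7 + 22)*(-49 + n*n) = (√14 + 22)*(-49 + n²) = (22 + √14)*(-49 + n²) = (-49 + n²)*(22 + √14))
-41991 - C(H(8, -4)) = -41991 - (-1078 - 49*√14 + 22*(-17)² + √14*(-17)²) = -41991 - (-1078 - 49*√14 + 22*289 + √14*289) = -41991 - (-1078 - 49*√14 + 6358 + 289*√14) = -41991 - (5280 + 240*√14) = -41991 + (-5280 - 240*√14) = -47271 - 240*√14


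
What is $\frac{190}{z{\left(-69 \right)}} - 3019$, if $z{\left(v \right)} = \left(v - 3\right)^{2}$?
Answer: $- \frac{7825153}{2592} \approx -3019.0$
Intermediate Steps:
$z{\left(v \right)} = \left(-3 + v\right)^{2}$
$\frac{190}{z{\left(-69 \right)}} - 3019 = \frac{190}{\left(-3 - 69\right)^{2}} - 3019 = \frac{190}{\left(-72\right)^{2}} - 3019 = \frac{190}{5184} - 3019 = 190 \cdot \frac{1}{5184} - 3019 = \frac{95}{2592} - 3019 = - \frac{7825153}{2592}$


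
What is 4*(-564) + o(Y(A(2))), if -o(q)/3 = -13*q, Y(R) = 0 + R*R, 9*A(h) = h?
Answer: -60860/27 ≈ -2254.1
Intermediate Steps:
A(h) = h/9
Y(R) = R² (Y(R) = 0 + R² = R²)
o(q) = 39*q (o(q) = -(-39)*q = 39*q)
4*(-564) + o(Y(A(2))) = 4*(-564) + 39*((⅑)*2)² = -2256 + 39*(2/9)² = -2256 + 39*(4/81) = -2256 + 52/27 = -60860/27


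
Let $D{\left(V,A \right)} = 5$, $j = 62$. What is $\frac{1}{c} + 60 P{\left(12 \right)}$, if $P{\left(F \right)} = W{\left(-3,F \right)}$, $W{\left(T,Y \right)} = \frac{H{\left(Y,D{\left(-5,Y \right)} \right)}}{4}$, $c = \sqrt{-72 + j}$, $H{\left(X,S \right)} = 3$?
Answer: $45 - \frac{i \sqrt{10}}{10} \approx 45.0 - 0.31623 i$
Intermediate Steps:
$c = i \sqrt{10}$ ($c = \sqrt{-72 + 62} = \sqrt{-10} = i \sqrt{10} \approx 3.1623 i$)
$W{\left(T,Y \right)} = \frac{3}{4}$
$P{\left(F \right)} = \frac{3}{4}$
$\frac{1}{c} + 60 P{\left(12 \right)} = \frac{1}{i \sqrt{10}} + 60 \cdot \frac{3}{4} = - \frac{i \sqrt{10}}{10} + 45 = 45 - \frac{i \sqrt{10}}{10}$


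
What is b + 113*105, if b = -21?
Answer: 11844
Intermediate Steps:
b + 113*105 = -21 + 113*105 = -21 + 11865 = 11844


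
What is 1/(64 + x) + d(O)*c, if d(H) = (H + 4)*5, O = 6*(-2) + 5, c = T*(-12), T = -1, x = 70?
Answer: -24119/134 ≈ -179.99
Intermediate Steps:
c = 12 (c = -1*(-12) = 12)
O = -7 (O = -12 + 5 = -7)
d(H) = 20 + 5*H (d(H) = (4 + H)*5 = 20 + 5*H)
1/(64 + x) + d(O)*c = 1/(64 + 70) + (20 + 5*(-7))*12 = 1/134 + (20 - 35)*12 = 1/134 - 15*12 = 1/134 - 180 = -24119/134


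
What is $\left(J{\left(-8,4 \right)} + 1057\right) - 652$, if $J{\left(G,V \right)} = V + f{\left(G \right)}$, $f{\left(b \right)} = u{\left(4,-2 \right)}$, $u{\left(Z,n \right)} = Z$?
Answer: $413$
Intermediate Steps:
$f{\left(b \right)} = 4$
$J{\left(G,V \right)} = 4 + V$ ($J{\left(G,V \right)} = V + 4 = 4 + V$)
$\left(J{\left(-8,4 \right)} + 1057\right) - 652 = \left(\left(4 + 4\right) + 1057\right) - 652 = \left(8 + 1057\right) - 652 = 1065 - 652 = 413$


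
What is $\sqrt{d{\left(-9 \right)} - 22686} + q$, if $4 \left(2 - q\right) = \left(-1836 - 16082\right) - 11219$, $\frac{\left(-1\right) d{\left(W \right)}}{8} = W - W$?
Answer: $\frac{29145}{4} + i \sqrt{22686} \approx 7286.3 + 150.62 i$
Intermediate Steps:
$d{\left(W \right)} = 0$ ($d{\left(W \right)} = - 8 \left(W - W\right) = \left(-8\right) 0 = 0$)
$q = \frac{29145}{4}$ ($q = 2 - \frac{\left(-1836 - 16082\right) - 11219}{4} = 2 - \frac{-17918 - 11219}{4} = 2 - - \frac{29137}{4} = 2 + \frac{29137}{4} = \frac{29145}{4} \approx 7286.3$)
$\sqrt{d{\left(-9 \right)} - 22686} + q = \sqrt{0 - 22686} + \frac{29145}{4} = \sqrt{-22686} + \frac{29145}{4} = i \sqrt{22686} + \frac{29145}{4} = \frac{29145}{4} + i \sqrt{22686}$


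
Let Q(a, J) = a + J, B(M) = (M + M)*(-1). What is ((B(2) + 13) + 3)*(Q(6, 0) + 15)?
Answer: 252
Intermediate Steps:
B(M) = -2*M (B(M) = (2*M)*(-1) = -2*M)
Q(a, J) = J + a
((B(2) + 13) + 3)*(Q(6, 0) + 15) = ((-2*2 + 13) + 3)*((0 + 6) + 15) = ((-4 + 13) + 3)*(6 + 15) = (9 + 3)*21 = 12*21 = 252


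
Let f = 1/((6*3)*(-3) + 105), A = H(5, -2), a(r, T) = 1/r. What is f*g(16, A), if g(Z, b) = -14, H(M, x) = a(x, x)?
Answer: -14/51 ≈ -0.27451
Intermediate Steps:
H(M, x) = 1/x
A = -½ (A = 1/(-2) = -½ ≈ -0.50000)
f = 1/51 (f = 1/(18*(-3) + 105) = 1/(-54 + 105) = 1/51 ≈ 0.019608)
f*g(16, A) = (1/51)*(-14) = -14/51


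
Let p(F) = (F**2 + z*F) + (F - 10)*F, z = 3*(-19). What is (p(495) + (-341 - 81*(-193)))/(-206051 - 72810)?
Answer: -472177/278861 ≈ -1.6932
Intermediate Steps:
z = -57
p(F) = F**2 - 57*F + F*(-10 + F) (p(F) = (F**2 - 57*F) + (F - 10)*F = (F**2 - 57*F) + (-10 + F)*F = (F**2 - 57*F) + F*(-10 + F) = F**2 - 57*F + F*(-10 + F))
(p(495) + (-341 - 81*(-193)))/(-206051 - 72810) = (495*(-67 + 2*495) + (-341 - 81*(-193)))/(-206051 - 72810) = (495*(-67 + 990) + (-341 + 15633))/(-278861) = (495*923 + 15292)*(-1/278861) = (456885 + 15292)*(-1/278861) = 472177*(-1/278861) = -472177/278861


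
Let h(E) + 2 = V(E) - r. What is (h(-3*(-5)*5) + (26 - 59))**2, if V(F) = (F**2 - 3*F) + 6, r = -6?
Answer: 28912129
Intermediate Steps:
V(F) = 6 + F**2 - 3*F
h(E) = 10 + E**2 - 3*E (h(E) = -2 + ((6 + E**2 - 3*E) - 1*(-6)) = -2 + ((6 + E**2 - 3*E) + 6) = -2 + (12 + E**2 - 3*E) = 10 + E**2 - 3*E)
(h(-3*(-5)*5) + (26 - 59))**2 = ((10 + (-3*(-5)*5)**2 - 3*(-3*(-5))*5) + (26 - 59))**2 = ((10 + (15*5)**2 - 45*5) - 33)**2 = ((10 + 75**2 - 3*75) - 33)**2 = ((10 + 5625 - 225) - 33)**2 = (5410 - 33)**2 = 5377**2 = 28912129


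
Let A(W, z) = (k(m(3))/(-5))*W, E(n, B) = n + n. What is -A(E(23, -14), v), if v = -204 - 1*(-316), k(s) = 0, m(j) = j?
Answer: 0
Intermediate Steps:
E(n, B) = 2*n
v = 112 (v = -204 + 316 = 112)
A(W, z) = 0 (A(W, z) = (0/(-5))*W = (-⅕*0)*W = 0*W = 0)
-A(E(23, -14), v) = -1*0 = 0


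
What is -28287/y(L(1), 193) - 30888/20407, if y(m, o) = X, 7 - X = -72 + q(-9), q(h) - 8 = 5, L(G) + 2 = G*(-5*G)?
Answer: -193097139/448954 ≈ -430.10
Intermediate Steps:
L(G) = -2 - 5*G² (L(G) = -2 + G*(-5*G) = -2 - 5*G²)
q(h) = 13 (q(h) = 8 + 5 = 13)
X = 66 (X = 7 - (-72 + 13) = 7 - 1*(-59) = 7 + 59 = 66)
y(m, o) = 66
-28287/y(L(1), 193) - 30888/20407 = -28287/66 - 30888/20407 = -28287*1/66 - 30888*1/20407 = -9429/22 - 30888/20407 = -193097139/448954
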